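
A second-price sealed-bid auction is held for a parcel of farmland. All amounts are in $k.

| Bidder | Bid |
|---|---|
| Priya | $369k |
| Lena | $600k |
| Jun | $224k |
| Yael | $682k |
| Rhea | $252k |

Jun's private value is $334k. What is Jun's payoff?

$0k

Highest bid: Yael at $682k, so Yael wins.
Second-highest bid: Lena at $600k — that is the price the winner pays.
Jun did not win, so Jun pays nothing and receives nothing: payoff $0k.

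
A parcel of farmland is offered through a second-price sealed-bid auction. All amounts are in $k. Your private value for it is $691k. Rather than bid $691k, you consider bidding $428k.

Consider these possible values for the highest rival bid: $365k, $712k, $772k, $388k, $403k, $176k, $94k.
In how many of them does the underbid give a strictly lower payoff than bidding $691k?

The deviation hurts exactly when the highest competing bid lies strictly between $428k and $691k — underbidding then forfeits a profitable win.
$365k: below both → same outcome either way.
$712k: above both → same outcome either way.
$772k: above both → same outcome either way.
$388k: below both → same outcome either way.
$403k: below both → same outcome either way.
$176k: below both → same outcome either way.
$94k: below both → same outcome either way.
Count: 0.

0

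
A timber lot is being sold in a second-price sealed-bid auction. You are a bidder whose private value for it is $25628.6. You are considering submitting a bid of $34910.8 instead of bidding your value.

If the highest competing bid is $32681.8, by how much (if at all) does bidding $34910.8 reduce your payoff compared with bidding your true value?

$7053.2

Bidding your value $25628.6: you lose (since $25628.6 < $32681.8). Payoff $0.
Bidding $34910.8: you win and pay $32681.8. Payoff $25628.6 − $32681.8 = −$7053.2.
The competing bid $32681.8 lies between your value and your inflated bid, so overbidding wins an item priced above your value.
Loss from deviating = $0 − (−$7053.2) = $7053.2.
In a second-price auction your bid sets only whether you win, not what you pay, so bidding your true value is weakly dominant.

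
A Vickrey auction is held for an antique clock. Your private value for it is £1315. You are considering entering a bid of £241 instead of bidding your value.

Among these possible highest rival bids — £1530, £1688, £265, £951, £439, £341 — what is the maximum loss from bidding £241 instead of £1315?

£1530: same outcome either way → loss £0.
£1688: same outcome either way → loss £0.
£265: truthful gives £1050, deviation gives £0 → loss £1050.
£951: truthful gives £364, deviation gives £0 → loss £364.
£439: truthful gives £876, deviation gives £0 → loss £876.
£341: truthful gives £974, deviation gives £0 → loss £974.
Maximum loss: £1050.

£1050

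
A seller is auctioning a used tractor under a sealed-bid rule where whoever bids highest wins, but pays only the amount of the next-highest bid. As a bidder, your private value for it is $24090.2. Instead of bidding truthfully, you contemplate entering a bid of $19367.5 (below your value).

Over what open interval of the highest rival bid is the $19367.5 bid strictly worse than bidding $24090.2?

($19367.5, $24090.2)

If the competing bid is below $19367.5, both bids win at the same price — no difference.
If it is above $24090.2, both bids lose — no difference.
If it lies strictly between $19367.5 and $24090.2, bidding your value wins at a price below your value (positive payoff) while bidding $19367.5 loses (payoff 0).
So the deviation strictly hurts on the open interval ($19367.5, $24090.2).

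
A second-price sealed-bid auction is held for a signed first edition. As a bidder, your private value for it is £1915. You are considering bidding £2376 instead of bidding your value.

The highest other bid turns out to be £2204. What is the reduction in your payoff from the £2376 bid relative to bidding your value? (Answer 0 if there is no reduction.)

£289

Bidding your value £1915: you lose (since £1915 < £2204). Payoff £0.
Bidding £2376: you win and pay £2204. Payoff £1915 − £2204 = −£289.
The competing bid £2204 lies between your value and your inflated bid, so overbidding wins an item priced above your value.
Loss from deviating = £0 − (−£289) = £289.
Because the price is fixed by the runner-up's bid, deviating from your value can only change a good outcome into a bad one — never the reverse.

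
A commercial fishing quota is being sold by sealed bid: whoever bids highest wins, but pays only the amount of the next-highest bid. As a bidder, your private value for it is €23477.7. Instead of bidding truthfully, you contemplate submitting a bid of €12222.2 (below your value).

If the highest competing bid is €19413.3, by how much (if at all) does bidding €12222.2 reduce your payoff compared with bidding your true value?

Bidding your value €23477.7: you win (since €23477.7 > €19413.3) and pay €19413.3. Payoff €4064.4.
Bidding €12222.2: you lose. Payoff €0.
The competing bid €19413.3 lies between your shaded bid and your value, so underbidding forfeits an item you could have won at a profitable price.
Loss from deviating = €4064.4 − (€0) = €4064.4.

€4064.4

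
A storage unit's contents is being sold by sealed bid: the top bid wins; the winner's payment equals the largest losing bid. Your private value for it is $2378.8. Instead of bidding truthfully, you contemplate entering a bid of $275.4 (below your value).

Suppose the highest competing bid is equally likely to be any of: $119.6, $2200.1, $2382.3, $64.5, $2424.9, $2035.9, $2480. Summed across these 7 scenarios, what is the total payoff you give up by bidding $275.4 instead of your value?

$521.6

The deviation costs you only when the competing bid falls strictly between $275.4 and $2378.8; elsewhere both bids give the same outcome.
$119.6: outcomes coincide → loss $0.
$2200.1: truthful payoff $178.7, deviation payoff $0 → loss $178.7.
$2382.3: outcomes coincide → loss $0.
$64.5: outcomes coincide → loss $0.
$2424.9: outcomes coincide → loss $0.
$2035.9: truthful payoff $342.9, deviation payoff $0 → loss $342.9.
$2480: outcomes coincide → loss $0.
Total loss = $178.7 + $342.9 = $521.6.
Truthful bidding weakly dominates here: raising your bid can only win items priced above your value, and lowering it can only forfeit items priced below.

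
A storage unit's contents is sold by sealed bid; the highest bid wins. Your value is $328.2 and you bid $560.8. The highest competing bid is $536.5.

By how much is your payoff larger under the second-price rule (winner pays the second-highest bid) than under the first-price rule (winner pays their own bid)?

$24.3

You have the highest bid, so you win under either rule.
Second-price: pay $536.5 → payoff −$208.3.
First-price: pay your own bid $560.8 → payoff −$232.6.
Difference = −$208.3 − (−$232.6) = $24.3.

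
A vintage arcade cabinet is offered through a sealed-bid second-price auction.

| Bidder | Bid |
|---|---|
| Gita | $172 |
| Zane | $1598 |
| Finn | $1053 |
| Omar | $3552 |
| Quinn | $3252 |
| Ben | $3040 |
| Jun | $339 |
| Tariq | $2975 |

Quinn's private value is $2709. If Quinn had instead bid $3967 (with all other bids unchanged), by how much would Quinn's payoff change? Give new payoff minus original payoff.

The highest bid among the other bidders is $3552; Quinn's bid doesn't change that.
Original bid $3252: Quinn is not highest (top rival bid is $3552); payoff $0.
Alternative bid $3967: Quinn is highest, pays the top rival bid $3552; payoff $2709 − $3552 = −$843.
Change in payoff = −$843 − ($0) = −$843.

−$843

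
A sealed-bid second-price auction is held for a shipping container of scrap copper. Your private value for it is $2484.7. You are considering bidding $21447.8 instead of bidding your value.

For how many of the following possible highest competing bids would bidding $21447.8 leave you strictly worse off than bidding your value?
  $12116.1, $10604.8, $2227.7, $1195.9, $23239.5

2

The deviation hurts exactly when the highest competing bid lies strictly between $2484.7 and $21447.8 — overbidding then wins at a price above your value.
$12116.1: inside the interval → strictly worse (loss $9631.4).
$10604.8: inside the interval → strictly worse (loss $8120.1).
$2227.7: below both → same outcome either way.
$1195.9: below both → same outcome either way.
$23239.5: above both → same outcome either way.
Count: 2.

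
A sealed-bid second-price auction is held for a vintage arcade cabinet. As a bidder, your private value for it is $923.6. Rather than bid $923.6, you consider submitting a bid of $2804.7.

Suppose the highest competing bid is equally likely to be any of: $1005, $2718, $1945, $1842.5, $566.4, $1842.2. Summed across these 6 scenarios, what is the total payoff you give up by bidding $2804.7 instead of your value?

The deviation costs you only when the competing bid falls strictly between $923.6 and $2804.7; elsewhere both bids give the same outcome.
$1005: truthful payoff $0, deviation payoff −$81.4 → loss $81.4.
$2718: truthful payoff $0, deviation payoff −$1794.4 → loss $1794.4.
$1945: truthful payoff $0, deviation payoff −$1021.4 → loss $1021.4.
$1842.5: truthful payoff $0, deviation payoff −$918.9 → loss $918.9.
$566.4: outcomes coincide → loss $0.
$1842.2: truthful payoff $0, deviation payoff −$918.6 → loss $918.6.
Total loss = $81.4 + $1794.4 + $1021.4 + $918.9 + $918.6 = $4734.7.

$4734.7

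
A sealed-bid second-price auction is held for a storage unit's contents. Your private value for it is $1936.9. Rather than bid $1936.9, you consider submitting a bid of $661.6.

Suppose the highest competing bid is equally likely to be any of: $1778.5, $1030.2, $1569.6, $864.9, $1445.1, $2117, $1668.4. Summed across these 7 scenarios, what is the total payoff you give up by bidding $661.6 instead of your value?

$3264.7

The deviation costs you only when the competing bid falls strictly between $661.6 and $1936.9; elsewhere both bids give the same outcome.
$1778.5: truthful payoff $158.4, deviation payoff $0 → loss $158.4.
$1030.2: truthful payoff $906.7, deviation payoff $0 → loss $906.7.
$1569.6: truthful payoff $367.3, deviation payoff $0 → loss $367.3.
$864.9: truthful payoff $1072, deviation payoff $0 → loss $1072.
$1445.1: truthful payoff $491.8, deviation payoff $0 → loss $491.8.
$2117: outcomes coincide → loss $0.
$1668.4: truthful payoff $268.5, deviation payoff $0 → loss $268.5.
Total loss = $158.4 + $906.7 + $367.3 + $1072 + $491.8 + $268.5 = $3264.7.
Truthful bidding weakly dominates here: raising your bid can only win items priced above your value, and lowering it can only forfeit items priced below.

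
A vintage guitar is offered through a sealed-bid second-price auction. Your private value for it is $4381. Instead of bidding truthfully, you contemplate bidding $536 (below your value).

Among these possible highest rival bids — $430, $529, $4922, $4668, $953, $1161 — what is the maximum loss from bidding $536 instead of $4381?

$3428

$430: same outcome either way → loss $0.
$529: same outcome either way → loss $0.
$4922: same outcome either way → loss $0.
$4668: same outcome either way → loss $0.
$953: truthful gives $3428, deviation gives $0 → loss $3428.
$1161: truthful gives $3220, deviation gives $0 → loss $3220.
Maximum loss: $3428.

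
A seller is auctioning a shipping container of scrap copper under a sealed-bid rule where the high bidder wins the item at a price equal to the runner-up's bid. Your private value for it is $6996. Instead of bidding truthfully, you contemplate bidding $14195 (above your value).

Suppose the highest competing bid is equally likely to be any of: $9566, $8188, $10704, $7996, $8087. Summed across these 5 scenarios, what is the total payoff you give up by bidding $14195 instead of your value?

$9561

The deviation costs you only when the competing bid falls strictly between $6996 and $14195; elsewhere both bids give the same outcome.
$9566: truthful payoff $0, deviation payoff −$2570 → loss $2570.
$8188: truthful payoff $0, deviation payoff −$1192 → loss $1192.
$10704: truthful payoff $0, deviation payoff −$3708 → loss $3708.
$7996: truthful payoff $0, deviation payoff −$1000 → loss $1000.
$8087: truthful payoff $0, deviation payoff −$1091 → loss $1091.
Total loss = $2570 + $1192 + $3708 + $1000 + $1091 = $9561.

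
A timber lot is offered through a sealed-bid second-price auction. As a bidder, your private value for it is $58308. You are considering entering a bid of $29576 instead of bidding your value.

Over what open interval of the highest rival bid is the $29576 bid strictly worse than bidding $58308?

($29576, $58308)

If the competing bid is below $29576, both bids win at the same price — no difference.
If it is above $58308, both bids lose — no difference.
If it lies strictly between $29576 and $58308, bidding your value wins at a price below your value (positive payoff) while bidding $29576 loses (payoff 0).
So the deviation strictly hurts on the open interval ($29576, $58308).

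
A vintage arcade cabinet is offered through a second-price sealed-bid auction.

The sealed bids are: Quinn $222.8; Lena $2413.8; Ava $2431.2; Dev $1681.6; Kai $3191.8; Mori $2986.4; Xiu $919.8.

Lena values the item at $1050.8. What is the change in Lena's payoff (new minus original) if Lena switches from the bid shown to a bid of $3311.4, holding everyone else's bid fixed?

−$2141

The highest bid among the other bidders is $3191.8; Lena's bid doesn't change that.
Original bid $2413.8: Lena is not highest (top rival bid is $3191.8); payoff $0.
Alternative bid $3311.4: Lena is highest, pays the top rival bid $3191.8; payoff $1050.8 − $3191.8 = −$2141.
Change in payoff = −$2141 − ($0) = −$2141.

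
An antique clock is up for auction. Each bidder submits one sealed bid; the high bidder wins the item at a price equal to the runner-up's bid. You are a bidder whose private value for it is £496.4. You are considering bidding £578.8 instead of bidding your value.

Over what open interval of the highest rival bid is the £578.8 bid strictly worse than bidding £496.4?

(£496.4, £578.8)

If the competing bid is below £496.4, both bids win at the same price — no difference.
If it is above £578.8, both bids lose — no difference.
If it lies strictly between £496.4 and £578.8, bidding your value loses (payoff 0) while bidding £578.8 wins at a price above your value (payoff negative).
So the deviation strictly hurts on the open interval (£496.4, £578.8).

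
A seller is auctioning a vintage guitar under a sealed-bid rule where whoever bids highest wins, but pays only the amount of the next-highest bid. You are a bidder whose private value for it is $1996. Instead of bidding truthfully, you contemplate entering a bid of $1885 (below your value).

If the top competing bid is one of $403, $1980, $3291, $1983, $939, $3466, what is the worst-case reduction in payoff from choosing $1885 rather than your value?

$403: same outcome either way → loss $0.
$1980: truthful gives $16, deviation gives $0 → loss $16.
$3291: same outcome either way → loss $0.
$1983: truthful gives $13, deviation gives $0 → loss $13.
$939: same outcome either way → loss $0.
$3466: same outcome either way → loss $0.
Maximum loss: $16.

$16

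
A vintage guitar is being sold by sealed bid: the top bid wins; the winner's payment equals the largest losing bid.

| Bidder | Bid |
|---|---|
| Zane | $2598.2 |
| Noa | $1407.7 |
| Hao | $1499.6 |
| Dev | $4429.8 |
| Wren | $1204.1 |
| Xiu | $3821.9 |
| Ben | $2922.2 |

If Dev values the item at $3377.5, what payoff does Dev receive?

−$444.4

Highest bid: Dev at $4429.8, so Dev wins.
Second-highest bid: Xiu at $3821.9 — that is the price the winner pays.
Dev's payoff = value − price = $3377.5 − $3821.9 = −$444.4.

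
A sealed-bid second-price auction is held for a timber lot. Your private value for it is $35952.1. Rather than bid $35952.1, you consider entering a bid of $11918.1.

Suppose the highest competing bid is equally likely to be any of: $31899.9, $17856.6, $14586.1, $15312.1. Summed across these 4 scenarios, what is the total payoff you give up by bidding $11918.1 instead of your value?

$64153.7

The deviation costs you only when the competing bid falls strictly between $11918.1 and $35952.1; elsewhere both bids give the same outcome.
$31899.9: truthful payoff $4052.2, deviation payoff $0 → loss $4052.2.
$17856.6: truthful payoff $18095.5, deviation payoff $0 → loss $18095.5.
$14586.1: truthful payoff $21366, deviation payoff $0 → loss $21366.
$15312.1: truthful payoff $20640, deviation payoff $0 → loss $20640.
Total loss = $4052.2 + $18095.5 + $21366 + $20640 = $64153.7.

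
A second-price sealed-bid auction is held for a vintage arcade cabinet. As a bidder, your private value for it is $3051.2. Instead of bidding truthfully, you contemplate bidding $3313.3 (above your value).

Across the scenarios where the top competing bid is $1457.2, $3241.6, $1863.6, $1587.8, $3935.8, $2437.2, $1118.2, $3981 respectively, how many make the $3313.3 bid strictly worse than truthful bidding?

The deviation hurts exactly when the highest competing bid lies strictly between $3051.2 and $3313.3 — overbidding then wins at a price above your value.
$1457.2: below both → same outcome either way.
$3241.6: inside the interval → strictly worse (loss $190.4).
$1863.6: below both → same outcome either way.
$1587.8: below both → same outcome either way.
$3935.8: above both → same outcome either way.
$2437.2: below both → same outcome either way.
$1118.2: below both → same outcome either way.
$3981: above both → same outcome either way.
Count: 1.

1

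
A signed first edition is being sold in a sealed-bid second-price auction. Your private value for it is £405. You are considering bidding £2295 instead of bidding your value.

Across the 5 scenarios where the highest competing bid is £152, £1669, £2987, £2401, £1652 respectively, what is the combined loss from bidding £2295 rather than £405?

The deviation costs you only when the competing bid falls strictly between £405 and £2295; elsewhere both bids give the same outcome.
£152: outcomes coincide → loss £0.
£1669: truthful payoff £0, deviation payoff −£1264 → loss £1264.
£2987: outcomes coincide → loss £0.
£2401: outcomes coincide → loss £0.
£1652: truthful payoff £0, deviation payoff −£1247 → loss £1247.
Total loss = £1264 + £1247 = £2511.

£2511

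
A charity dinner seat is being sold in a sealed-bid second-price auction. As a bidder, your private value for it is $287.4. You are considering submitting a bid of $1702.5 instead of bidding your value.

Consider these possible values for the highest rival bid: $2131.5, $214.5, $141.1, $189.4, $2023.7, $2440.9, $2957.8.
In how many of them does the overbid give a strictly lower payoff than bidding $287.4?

The deviation hurts exactly when the highest competing bid lies strictly between $287.4 and $1702.5 — overbidding then wins at a price above your value.
$2131.5: above both → same outcome either way.
$214.5: below both → same outcome either way.
$141.1: below both → same outcome either way.
$189.4: below both → same outcome either way.
$2023.7: above both → same outcome either way.
$2440.9: above both → same outcome either way.
$2957.8: above both → same outcome either way.
Count: 0.

0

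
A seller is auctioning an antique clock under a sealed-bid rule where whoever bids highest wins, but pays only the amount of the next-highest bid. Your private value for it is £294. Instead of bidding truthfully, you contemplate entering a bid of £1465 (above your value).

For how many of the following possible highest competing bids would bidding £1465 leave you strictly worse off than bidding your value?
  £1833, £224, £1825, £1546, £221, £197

The deviation hurts exactly when the highest competing bid lies strictly between £294 and £1465 — overbidding then wins at a price above your value.
£1833: above both → same outcome either way.
£224: below both → same outcome either way.
£1825: above both → same outcome either way.
£1546: above both → same outcome either way.
£221: below both → same outcome either way.
£197: below both → same outcome either way.
Count: 0.

0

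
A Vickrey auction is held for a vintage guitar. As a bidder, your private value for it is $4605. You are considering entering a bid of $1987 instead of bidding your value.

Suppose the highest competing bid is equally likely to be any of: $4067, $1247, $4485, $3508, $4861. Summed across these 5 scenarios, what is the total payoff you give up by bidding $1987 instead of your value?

The deviation costs you only when the competing bid falls strictly between $1987 and $4605; elsewhere both bids give the same outcome.
$4067: truthful payoff $538, deviation payoff $0 → loss $538.
$1247: outcomes coincide → loss $0.
$4485: truthful payoff $120, deviation payoff $0 → loss $120.
$3508: truthful payoff $1097, deviation payoff $0 → loss $1097.
$4861: outcomes coincide → loss $0.
Total loss = $538 + $120 + $1097 = $1755.

$1755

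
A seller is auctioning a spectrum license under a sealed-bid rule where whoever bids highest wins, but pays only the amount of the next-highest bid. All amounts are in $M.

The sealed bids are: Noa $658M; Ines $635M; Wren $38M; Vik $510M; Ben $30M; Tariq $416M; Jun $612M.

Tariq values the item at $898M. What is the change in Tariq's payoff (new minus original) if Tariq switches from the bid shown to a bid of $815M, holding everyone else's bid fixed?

$240M

The highest bid among the other bidders is $658M; Tariq's bid doesn't change that.
Original bid $416M: Tariq is not highest (top rival bid is $658M); payoff $0M.
Alternative bid $815M: Tariq is highest, pays the top rival bid $658M; payoff $898M − $658M = $240M.
Change in payoff = $240M − ($0M) = $240M.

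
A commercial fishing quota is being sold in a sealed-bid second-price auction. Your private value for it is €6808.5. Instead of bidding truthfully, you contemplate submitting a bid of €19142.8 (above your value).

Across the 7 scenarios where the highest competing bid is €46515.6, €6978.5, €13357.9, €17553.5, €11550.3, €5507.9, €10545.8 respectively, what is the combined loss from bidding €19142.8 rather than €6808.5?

€25943.5

The deviation costs you only when the competing bid falls strictly between €6808.5 and €19142.8; elsewhere both bids give the same outcome.
€46515.6: outcomes coincide → loss €0.
€6978.5: truthful payoff €0, deviation payoff −€170 → loss €170.
€13357.9: truthful payoff €0, deviation payoff −€6549.4 → loss €6549.4.
€17553.5: truthful payoff €0, deviation payoff −€10745 → loss €10745.
€11550.3: truthful payoff €0, deviation payoff −€4741.8 → loss €4741.8.
€5507.9: outcomes coincide → loss €0.
€10545.8: truthful payoff €0, deviation payoff −€3737.3 → loss €3737.3.
Total loss = €170 + €6549.4 + €10745 + €4741.8 + €3737.3 = €25943.5.
Because the price is fixed by the runner-up's bid, deviating from your value can only change a good outcome into a bad one — never the reverse.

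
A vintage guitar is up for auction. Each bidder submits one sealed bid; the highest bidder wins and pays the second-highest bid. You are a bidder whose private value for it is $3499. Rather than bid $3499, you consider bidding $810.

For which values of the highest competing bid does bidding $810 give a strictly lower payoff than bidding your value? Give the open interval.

($810, $3499)

If the competing bid is below $810, both bids win at the same price — no difference.
If it is above $3499, both bids lose — no difference.
If it lies strictly between $810 and $3499, bidding your value wins at a price below your value (positive payoff) while bidding $810 loses (payoff 0).
So the deviation strictly hurts on the open interval ($810, $3499).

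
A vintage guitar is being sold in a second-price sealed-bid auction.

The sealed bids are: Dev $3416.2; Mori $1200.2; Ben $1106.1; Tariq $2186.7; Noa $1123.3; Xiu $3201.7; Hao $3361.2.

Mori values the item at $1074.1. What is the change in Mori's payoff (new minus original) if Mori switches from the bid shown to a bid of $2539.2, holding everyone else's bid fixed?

The highest bid among the other bidders is $3416.2; Mori's bid doesn't change that.
Original bid $1200.2: Mori is not highest (top rival bid is $3416.2); payoff $0.
Alternative bid $2539.2: Mori is not highest (top rival bid is $3416.2); payoff $0.
Change in payoff = $0 − ($0) = $0.

$0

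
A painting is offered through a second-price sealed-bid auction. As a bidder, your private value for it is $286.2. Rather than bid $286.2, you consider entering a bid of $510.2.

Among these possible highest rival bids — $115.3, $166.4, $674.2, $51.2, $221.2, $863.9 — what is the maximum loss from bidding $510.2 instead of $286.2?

$115.3: same outcome either way → loss $0.
$166.4: same outcome either way → loss $0.
$674.2: same outcome either way → loss $0.
$51.2: same outcome either way → loss $0.
$221.2: same outcome either way → loss $0.
$863.9: same outcome either way → loss $0.
Maximum loss: $0.

$0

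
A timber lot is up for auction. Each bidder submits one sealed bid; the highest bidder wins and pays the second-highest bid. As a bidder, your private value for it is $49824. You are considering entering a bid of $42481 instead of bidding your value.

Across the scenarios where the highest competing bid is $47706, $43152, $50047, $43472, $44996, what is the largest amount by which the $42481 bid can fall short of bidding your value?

$47706: truthful gives $2118, deviation gives $0 → loss $2118.
$43152: truthful gives $6672, deviation gives $0 → loss $6672.
$50047: same outcome either way → loss $0.
$43472: truthful gives $6352, deviation gives $0 → loss $6352.
$44996: truthful gives $4828, deviation gives $0 → loss $4828.
Maximum loss: $6672.

$6672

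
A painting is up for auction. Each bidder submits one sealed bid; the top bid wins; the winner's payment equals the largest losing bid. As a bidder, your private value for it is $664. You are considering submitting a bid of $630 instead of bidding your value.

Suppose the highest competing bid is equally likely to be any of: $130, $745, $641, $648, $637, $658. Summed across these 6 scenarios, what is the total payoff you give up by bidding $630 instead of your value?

$72

The deviation costs you only when the competing bid falls strictly between $630 and $664; elsewhere both bids give the same outcome.
$130: outcomes coincide → loss $0.
$745: outcomes coincide → loss $0.
$641: truthful payoff $23, deviation payoff $0 → loss $23.
$648: truthful payoff $16, deviation payoff $0 → loss $16.
$637: truthful payoff $27, deviation payoff $0 → loss $27.
$658: truthful payoff $6, deviation payoff $0 → loss $6.
Total loss = $23 + $16 + $27 + $6 = $72.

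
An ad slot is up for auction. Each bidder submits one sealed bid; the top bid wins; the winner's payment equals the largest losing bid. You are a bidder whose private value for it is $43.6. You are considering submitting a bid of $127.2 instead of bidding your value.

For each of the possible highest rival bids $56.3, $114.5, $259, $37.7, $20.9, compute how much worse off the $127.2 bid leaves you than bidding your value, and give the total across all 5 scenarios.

$83.6

The deviation costs you only when the competing bid falls strictly between $43.6 and $127.2; elsewhere both bids give the same outcome.
$56.3: truthful payoff $0, deviation payoff −$12.7 → loss $12.7.
$114.5: truthful payoff $0, deviation payoff −$70.9 → loss $70.9.
$259: outcomes coincide → loss $0.
$37.7: outcomes coincide → loss $0.
$20.9: outcomes coincide → loss $0.
Total loss = $12.7 + $70.9 = $83.6.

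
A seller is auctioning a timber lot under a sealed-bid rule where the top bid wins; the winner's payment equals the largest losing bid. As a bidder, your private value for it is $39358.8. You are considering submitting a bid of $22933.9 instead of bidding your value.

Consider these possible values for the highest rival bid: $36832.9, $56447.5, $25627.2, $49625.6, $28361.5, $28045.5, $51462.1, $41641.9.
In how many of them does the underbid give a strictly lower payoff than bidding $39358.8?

The deviation hurts exactly when the highest competing bid lies strictly between $22933.9 and $39358.8 — underbidding then forfeits a profitable win.
$36832.9: inside the interval → strictly worse (loss $2525.9).
$56447.5: above both → same outcome either way.
$25627.2: inside the interval → strictly worse (loss $13731.6).
$49625.6: above both → same outcome either way.
$28361.5: inside the interval → strictly worse (loss $10997.3).
$28045.5: inside the interval → strictly worse (loss $11313.3).
$51462.1: above both → same outcome either way.
$41641.9: above both → same outcome either way.
Count: 4.

4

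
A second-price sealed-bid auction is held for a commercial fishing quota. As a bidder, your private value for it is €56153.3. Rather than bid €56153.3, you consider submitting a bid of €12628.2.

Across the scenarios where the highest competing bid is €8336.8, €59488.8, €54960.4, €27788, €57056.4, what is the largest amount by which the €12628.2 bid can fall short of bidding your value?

€8336.8: same outcome either way → loss €0.
€59488.8: same outcome either way → loss €0.
€54960.4: truthful gives €1192.9, deviation gives €0 → loss €1192.9.
€27788: truthful gives €28365.3, deviation gives €0 → loss €28365.3.
€57056.4: same outcome either way → loss €0.
Maximum loss: €28365.3.

€28365.3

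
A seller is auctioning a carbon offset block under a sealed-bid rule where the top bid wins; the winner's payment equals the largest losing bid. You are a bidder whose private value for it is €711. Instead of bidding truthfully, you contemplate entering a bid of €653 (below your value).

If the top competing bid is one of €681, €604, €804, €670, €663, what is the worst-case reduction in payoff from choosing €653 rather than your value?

€681: truthful gives €30, deviation gives €0 → loss €30.
€604: same outcome either way → loss €0.
€804: same outcome either way → loss €0.
€670: truthful gives €41, deviation gives €0 → loss €41.
€663: truthful gives €48, deviation gives €0 → loss €48.
Maximum loss: €48.

€48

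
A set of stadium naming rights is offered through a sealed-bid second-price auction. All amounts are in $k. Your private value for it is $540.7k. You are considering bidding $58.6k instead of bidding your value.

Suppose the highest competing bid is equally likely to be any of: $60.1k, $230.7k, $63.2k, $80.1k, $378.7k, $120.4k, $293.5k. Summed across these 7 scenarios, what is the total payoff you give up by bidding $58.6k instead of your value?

$2558.2k

The deviation costs you only when the competing bid falls strictly between $58.6k and $540.7k; elsewhere both bids give the same outcome.
$60.1k: truthful payoff $480.6k, deviation payoff $0k → loss $480.6k.
$230.7k: truthful payoff $310k, deviation payoff $0k → loss $310k.
$63.2k: truthful payoff $477.5k, deviation payoff $0k → loss $477.5k.
$80.1k: truthful payoff $460.6k, deviation payoff $0k → loss $460.6k.
$378.7k: truthful payoff $162k, deviation payoff $0k → loss $162k.
$120.4k: truthful payoff $420.3k, deviation payoff $0k → loss $420.3k.
$293.5k: truthful payoff $247.2k, deviation payoff $0k → loss $247.2k.
Total loss = $480.6k + $310k + $477.5k + $460.6k + $162k + $420.3k + $247.2k = $2558.2k.
Because the price is fixed by the runner-up's bid, deviating from your value can only change a good outcome into a bad one — never the reverse.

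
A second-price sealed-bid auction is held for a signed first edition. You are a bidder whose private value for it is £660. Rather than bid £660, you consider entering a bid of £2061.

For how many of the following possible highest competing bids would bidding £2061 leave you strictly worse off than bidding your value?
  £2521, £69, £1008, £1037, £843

3

The deviation hurts exactly when the highest competing bid lies strictly between £660 and £2061 — overbidding then wins at a price above your value.
£2521: above both → same outcome either way.
£69: below both → same outcome either way.
£1008: inside the interval → strictly worse (loss £348).
£1037: inside the interval → strictly worse (loss £377).
£843: inside the interval → strictly worse (loss £183).
Count: 3.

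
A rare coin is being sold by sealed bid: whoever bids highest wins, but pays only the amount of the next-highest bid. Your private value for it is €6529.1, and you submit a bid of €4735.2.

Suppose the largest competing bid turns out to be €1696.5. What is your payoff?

Your bid €4735.2 exceeds the highest competing bid €1696.5, so you win.
In a second-price auction the winner pays the second-highest bid, €1696.5.
Payoff = value − price = €6529.1 − €1696.5 = €4832.6.

€4832.6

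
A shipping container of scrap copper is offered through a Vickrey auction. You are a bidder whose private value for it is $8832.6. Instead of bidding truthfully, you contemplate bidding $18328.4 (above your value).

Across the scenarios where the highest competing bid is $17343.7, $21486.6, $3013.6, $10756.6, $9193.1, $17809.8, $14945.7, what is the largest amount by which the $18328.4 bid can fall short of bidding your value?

$8977.2

$17343.7: truthful gives $0, deviation gives −$8511.1 → loss $8511.1.
$21486.6: same outcome either way → loss $0.
$3013.6: same outcome either way → loss $0.
$10756.6: truthful gives $0, deviation gives −$1924 → loss $1924.
$9193.1: truthful gives $0, deviation gives −$360.5 → loss $360.5.
$17809.8: truthful gives $0, deviation gives −$8977.2 → loss $8977.2.
$14945.7: truthful gives $0, deviation gives −$6113.1 → loss $6113.1.
Maximum loss: $8977.2.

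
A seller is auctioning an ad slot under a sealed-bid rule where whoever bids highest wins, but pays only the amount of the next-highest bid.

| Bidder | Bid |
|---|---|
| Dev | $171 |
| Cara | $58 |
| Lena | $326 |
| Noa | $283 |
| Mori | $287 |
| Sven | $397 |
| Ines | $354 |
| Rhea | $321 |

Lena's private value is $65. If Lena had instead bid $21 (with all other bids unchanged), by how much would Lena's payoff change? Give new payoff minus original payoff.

$0

The highest bid among the other bidders is $397; Lena's bid doesn't change that.
Original bid $326: Lena is not highest (top rival bid is $397); payoff $0.
Alternative bid $21: Lena is not highest (top rival bid is $397); payoff $0.
Change in payoff = $0 − ($0) = $0.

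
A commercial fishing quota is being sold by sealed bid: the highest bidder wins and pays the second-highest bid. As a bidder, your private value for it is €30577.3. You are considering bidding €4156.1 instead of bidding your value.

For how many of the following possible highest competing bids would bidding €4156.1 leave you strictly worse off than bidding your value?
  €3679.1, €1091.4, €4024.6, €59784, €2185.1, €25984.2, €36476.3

The deviation hurts exactly when the highest competing bid lies strictly between €4156.1 and €30577.3 — underbidding then forfeits a profitable win.
€3679.1: below both → same outcome either way.
€1091.4: below both → same outcome either way.
€4024.6: below both → same outcome either way.
€59784: above both → same outcome either way.
€2185.1: below both → same outcome either way.
€25984.2: inside the interval → strictly worse (loss €4593.1).
€36476.3: above both → same outcome either way.
Count: 1.

1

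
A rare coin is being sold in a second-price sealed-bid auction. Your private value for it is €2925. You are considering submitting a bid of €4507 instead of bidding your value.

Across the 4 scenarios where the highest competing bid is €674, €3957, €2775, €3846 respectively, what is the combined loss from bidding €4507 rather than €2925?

€1953

The deviation costs you only when the competing bid falls strictly between €2925 and €4507; elsewhere both bids give the same outcome.
€674: outcomes coincide → loss €0.
€3957: truthful payoff €0, deviation payoff −€1032 → loss €1032.
€2775: outcomes coincide → loss €0.
€3846: truthful payoff €0, deviation payoff −€921 → loss €921.
Total loss = €1032 + €921 = €1953.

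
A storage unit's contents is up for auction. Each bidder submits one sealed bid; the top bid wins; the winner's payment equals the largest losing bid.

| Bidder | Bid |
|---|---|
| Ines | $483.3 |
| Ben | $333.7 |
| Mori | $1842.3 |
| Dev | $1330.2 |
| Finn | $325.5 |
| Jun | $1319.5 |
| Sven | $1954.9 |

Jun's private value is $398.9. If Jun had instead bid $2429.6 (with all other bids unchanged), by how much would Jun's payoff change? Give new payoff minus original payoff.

−$1556

The highest bid among the other bidders is $1954.9; Jun's bid doesn't change that.
Original bid $1319.5: Jun is not highest (top rival bid is $1954.9); payoff $0.
Alternative bid $2429.6: Jun is highest, pays the top rival bid $1954.9; payoff $398.9 − $1954.9 = −$1556.
Change in payoff = −$1556 − ($0) = −$1556.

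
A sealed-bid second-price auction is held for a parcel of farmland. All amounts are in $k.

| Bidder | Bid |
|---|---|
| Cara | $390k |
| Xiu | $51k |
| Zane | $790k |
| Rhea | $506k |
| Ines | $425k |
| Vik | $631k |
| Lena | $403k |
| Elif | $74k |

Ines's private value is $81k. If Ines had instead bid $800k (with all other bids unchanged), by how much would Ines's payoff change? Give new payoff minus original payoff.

The highest bid among the other bidders is $790k; Ines's bid doesn't change that.
Original bid $425k: Ines is not highest (top rival bid is $790k); payoff $0k.
Alternative bid $800k: Ines is highest, pays the top rival bid $790k; payoff $81k − $790k = −$709k.
Change in payoff = −$709k − ($0k) = −$709k.

−$709k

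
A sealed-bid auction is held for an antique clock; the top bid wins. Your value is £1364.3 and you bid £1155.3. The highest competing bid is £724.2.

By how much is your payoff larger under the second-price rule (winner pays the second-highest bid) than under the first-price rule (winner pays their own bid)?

You have the highest bid, so you win under either rule.
Second-price: pay £724.2 → payoff £640.1.
First-price: pay your own bid £1155.3 → payoff £209.
Difference = £640.1 − (£209) = £431.1.

£431.1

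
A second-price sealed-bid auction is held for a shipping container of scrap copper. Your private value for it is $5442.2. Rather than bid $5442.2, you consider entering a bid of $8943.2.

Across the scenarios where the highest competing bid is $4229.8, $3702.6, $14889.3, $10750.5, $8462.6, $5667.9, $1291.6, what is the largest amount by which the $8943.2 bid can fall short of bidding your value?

$4229.8: same outcome either way → loss $0.
$3702.6: same outcome either way → loss $0.
$14889.3: same outcome either way → loss $0.
$10750.5: same outcome either way → loss $0.
$8462.6: truthful gives $0, deviation gives −$3020.4 → loss $3020.4.
$5667.9: truthful gives $0, deviation gives −$225.7 → loss $225.7.
$1291.6: same outcome either way → loss $0.
Maximum loss: $3020.4.

$3020.4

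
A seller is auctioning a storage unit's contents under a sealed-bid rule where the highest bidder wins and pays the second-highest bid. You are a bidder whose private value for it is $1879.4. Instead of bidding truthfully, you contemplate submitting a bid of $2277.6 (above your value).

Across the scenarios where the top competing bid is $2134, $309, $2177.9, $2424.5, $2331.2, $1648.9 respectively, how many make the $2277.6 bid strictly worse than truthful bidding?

The deviation hurts exactly when the highest competing bid lies strictly between $1879.4 and $2277.6 — overbidding then wins at a price above your value.
$2134: inside the interval → strictly worse (loss $254.6).
$309: below both → same outcome either way.
$2177.9: inside the interval → strictly worse (loss $298.5).
$2424.5: above both → same outcome either way.
$2331.2: above both → same outcome either way.
$1648.9: below both → same outcome either way.
Count: 2.

2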